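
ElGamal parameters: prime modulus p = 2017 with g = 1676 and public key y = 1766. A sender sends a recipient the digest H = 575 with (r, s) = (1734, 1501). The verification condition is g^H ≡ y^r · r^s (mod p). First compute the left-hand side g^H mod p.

1676^2 = 2808976 ≡ 1312
1676^4 ≡ 1312^2 = 1721344 ≡ 843
1676^8 ≡ 843^2 = 710649 ≡ 665
1676^16 ≡ 665^2 = 442225 ≡ 502
1676^32 ≡ 502^2 = 252004 ≡ 1896
1676^64 ≡ 1896^2 = 3594816 ≡ 522
1676^128 ≡ 522^2 = 272484 ≡ 189
1676^256 ≡ 189^2 = 35721 ≡ 1432
1676^512 ≡ 1432^2 = 2050624 ≡ 1352
575 = 512 + 32 + 16 + 8 + 4 + 2 + 1, so 1676^575 ≡ 1352·1896·502·665·843·1312·1676 ≡ 1225 (mod 2017)

1225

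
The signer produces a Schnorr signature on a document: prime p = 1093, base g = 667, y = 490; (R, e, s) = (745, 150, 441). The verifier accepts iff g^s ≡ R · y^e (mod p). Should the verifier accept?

reject

g^s mod p:
Squares mod 1093: 667^1≡667, 667^2≡38, 667^4≡351, 667^8≡785, 667^16≡866, 667^32≡158, 667^64≡918, 667^128≡21, 667^256≡441
441 = 256 + 128 + 32 + 16 + 8 + 1, so 667^441 ≡ 441·21·158·866·785·667 ≡ 11 (mod 1093)
R · y^e mod p:
Squares mod 1093: 490^1≡490, 490^2≡733, 490^4≡626, 490^8≡582, 490^16≡987, 490^32≡306, 490^64≡731, 490^128≡977
150 = 128 + 16 + 4 + 2, so 490^150 ≡ 977·987·626·733 ≡ 597 (mod 1093)
745·597 = 444765 ≡ 1007 (mod 1093)
11 ≠ 1007; the check fails.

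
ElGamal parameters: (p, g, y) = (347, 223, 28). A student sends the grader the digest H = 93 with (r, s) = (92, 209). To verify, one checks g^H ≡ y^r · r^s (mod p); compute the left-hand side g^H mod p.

188

223^2 = 49729 ≡ 108
223^4 ≡ 108^2 = 11664 ≡ 213
223^8 ≡ 213^2 = 45369 ≡ 259
223^16 ≡ 259^2 = 67081 ≡ 110
223^32 ≡ 110^2 = 12100 ≡ 302
223^64 ≡ 302^2 = 91204 ≡ 290
93 = 64 + 16 + 8 + 4 + 1, so 223^93 ≡ 290·110·259·213·223 ≡ 188 (mod 347)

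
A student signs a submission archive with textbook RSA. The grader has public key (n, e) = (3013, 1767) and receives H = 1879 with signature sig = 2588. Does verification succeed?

sig^1767 mod 3013 = 1879
1879 = H, so the signature checks out.

passes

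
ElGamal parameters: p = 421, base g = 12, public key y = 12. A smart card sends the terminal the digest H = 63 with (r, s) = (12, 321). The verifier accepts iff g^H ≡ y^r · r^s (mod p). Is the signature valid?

valid

Left side g^H mod p:
12^2 = 144
12^4 ≡ 144^2 = 20736 ≡ 107
12^8 ≡ 107^2 = 11449 ≡ 82
12^16 ≡ 82^2 = 6724 ≡ 409
12^32 ≡ 409^2 = 167281 ≡ 144
63 = 32 + 16 + 8 + 4 + 2 + 1, so 12^63 ≡ 144·409·82·107·144·12 ≡ 44 (mod 421)
Right side y^r · r^s mod p:
12^2 = 144
12^4 ≡ 144^2 = 20736 ≡ 107
12^8 ≡ 107^2 = 11449 ≡ 82
12 = 8 + 4, so 12^12 ≡ 82·107 ≡ 354 (mod 421)
12^2 = 144
12^4 ≡ 144^2 = 20736 ≡ 107
12^8 ≡ 107^2 = 11449 ≡ 82
12^16 ≡ 82^2 = 6724 ≡ 409
12^32 ≡ 409^2 = 167281 ≡ 144
12^64 ≡ 144^2 = 20736 ≡ 107
12^128 ≡ 107^2 = 11449 ≡ 82
12^256 ≡ 82^2 = 6724 ≡ 409
321 = 256 + 64 + 1, so 12^321 ≡ 409·107·12 ≡ 169 (mod 421)
354·169 = 59826 ≡ 44 (mod 421)
44 ≡ 44 (mod 421), so the signature is genuine.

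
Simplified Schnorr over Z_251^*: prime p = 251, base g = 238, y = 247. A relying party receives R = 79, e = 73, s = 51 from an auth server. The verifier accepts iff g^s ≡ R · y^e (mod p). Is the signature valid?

invalid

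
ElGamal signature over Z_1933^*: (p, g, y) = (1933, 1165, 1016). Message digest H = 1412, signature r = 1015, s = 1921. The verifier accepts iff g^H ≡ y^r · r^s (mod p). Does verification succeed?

fails

Left side g^H mod p:
1165^2 = 1357225 ≡ 259
1165^4 ≡ 259^2 = 67081 ≡ 1359
1165^8 ≡ 1359^2 = 1846881 ≡ 866
1165^16 ≡ 866^2 = 749956 ≡ 1885
1165^32 ≡ 1885^2 = 3553225 ≡ 371
1165^64 ≡ 371^2 = 137641 ≡ 398
1165^128 ≡ 398^2 = 158404 ≡ 1831
1165^256 ≡ 1831^2 = 3352561 ≡ 739
1165^512 ≡ 739^2 = 546121 ≡ 1015
1165^1024 ≡ 1015^2 = 1030225 ≡ 1869
1412 = 1024 + 256 + 128 + 4, so 1165^1412 ≡ 1869·739·1831·1359 ≡ 81 (mod 1933)
Right side y^r · r^s mod p:
1016^2 = 1032256 ≡ 34
1016^4 ≡ 34^2 = 1156
1016^8 ≡ 1156^2 = 1336336 ≡ 633
1016^16 ≡ 633^2 = 400689 ≡ 558
1016^32 ≡ 558^2 = 311364 ≡ 151
1016^64 ≡ 151^2 = 22801 ≡ 1538
1016^128 ≡ 1538^2 = 2365444 ≡ 1385
1016^256 ≡ 1385^2 = 1918225 ≡ 689
1016^512 ≡ 689^2 = 474721 ≡ 1136
1015 = 512 + 256 + 128 + 64 + 32 + 16 + 4 + 2 + 1, so 1016^1015 ≡ 1136·689·1385·1538·151·558·1156·34·1016 ≡ 1290 (mod 1933)
1015^2 = 1030225 ≡ 1869
1015^4 ≡ 1869^2 = 3493161 ≡ 230
1015^8 ≡ 230^2 = 52900 ≡ 709
1015^16 ≡ 709^2 = 502681 ≡ 101
1015^32 ≡ 101^2 = 10201 ≡ 536
1015^64 ≡ 536^2 = 287296 ≡ 1212
1015^128 ≡ 1212^2 = 1468944 ≡ 1797
1015^256 ≡ 1797^2 = 3229209 ≡ 1099
1015^512 ≡ 1099^2 = 1207801 ≡ 1609
1015^1024 ≡ 1609^2 = 2588881 ≡ 594
1921 = 1024 + 512 + 256 + 128 + 1, so 1015^1921 ≡ 594·1609·1099·1797·1015 ≡ 187 (mod 1933)
1290·187 = 241230 ≡ 1538 (mod 1933)
81 ≠ 1538, so verification fails.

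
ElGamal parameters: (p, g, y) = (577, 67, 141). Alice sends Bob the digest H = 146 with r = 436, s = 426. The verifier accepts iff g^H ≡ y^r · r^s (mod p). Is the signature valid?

Left side g^H mod p:
67^2 = 4489 ≡ 450
67^4 ≡ 450^2 = 202500 ≡ 550
67^8 ≡ 550^2 = 302500 ≡ 152
67^16 ≡ 152^2 = 23104 ≡ 24
67^32 ≡ 24^2 = 576
67^64 ≡ 576^2 = 331776 ≡ 1
67^128 ≡ 1^2 = 1
146 = 128 + 16 + 2, so 67^146 ≡ 1·24·450 ≡ 414 (mod 577)
Right side y^r · r^s mod p:
141^2 = 19881 ≡ 263
141^4 ≡ 263^2 = 69169 ≡ 506
141^8 ≡ 506^2 = 256036 ≡ 425
141^16 ≡ 425^2 = 180625 ≡ 24
141^32 ≡ 24^2 = 576
141^64 ≡ 576^2 = 331776 ≡ 1
141^128 ≡ 1^2 = 1
141^256 ≡ 1^2 = 1
436 = 256 + 128 + 32 + 16 + 4, so 141^436 ≡ 1·1·576·24·506 ≡ 550 (mod 577)
436^2 = 190096 ≡ 263
436^4 ≡ 263^2 = 69169 ≡ 506
436^8 ≡ 506^2 = 256036 ≡ 425
436^16 ≡ 425^2 = 180625 ≡ 24
436^32 ≡ 24^2 = 576
436^64 ≡ 576^2 = 331776 ≡ 1
436^128 ≡ 1^2 = 1
436^256 ≡ 1^2 = 1
426 = 256 + 128 + 32 + 8 + 2, so 436^426 ≡ 1·1·576·425·263 ≡ 163 (mod 577)
550·163 = 89650 ≡ 215 (mod 577)
414 ≠ 215, so verification fails.

invalid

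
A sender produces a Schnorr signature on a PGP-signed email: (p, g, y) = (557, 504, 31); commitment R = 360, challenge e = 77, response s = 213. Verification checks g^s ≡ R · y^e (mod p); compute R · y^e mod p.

212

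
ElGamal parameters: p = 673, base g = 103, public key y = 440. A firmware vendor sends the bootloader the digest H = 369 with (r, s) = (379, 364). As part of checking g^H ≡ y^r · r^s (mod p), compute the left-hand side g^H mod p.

259

103^2 = 10609 ≡ 514
103^4 ≡ 514^2 = 264196 ≡ 380
103^8 ≡ 380^2 = 144400 ≡ 378
103^16 ≡ 378^2 = 142884 ≡ 208
103^32 ≡ 208^2 = 43264 ≡ 192
103^64 ≡ 192^2 = 36864 ≡ 522
103^128 ≡ 522^2 = 272484 ≡ 592
103^256 ≡ 592^2 = 350464 ≡ 504
369 = 256 + 64 + 32 + 16 + 1, so 103^369 ≡ 504·522·192·208·103 ≡ 259 (mod 673)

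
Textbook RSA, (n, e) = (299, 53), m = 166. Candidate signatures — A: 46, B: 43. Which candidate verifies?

Candidate A: Squares mod 299: 46^1≡46, 46^2≡23, 46^4≡230, 46^8≡276, 46^16≡230, 46^32≡276; 53 = 32 + 16 + 4 + 1, so 46^53 ≡ 276·230·230·46 ≡ 115 (mod 299)
Candidate B: Squares mod 299: 43^1≡43, 43^2≡55, 43^4≡35, 43^8≡29, 43^16≡243, 43^32≡146; 53 = 32 + 16 + 4 + 1, so 43^53 ≡ 146·243·35·43 ≡ 166 (mod 299)
  → matches m = 166

B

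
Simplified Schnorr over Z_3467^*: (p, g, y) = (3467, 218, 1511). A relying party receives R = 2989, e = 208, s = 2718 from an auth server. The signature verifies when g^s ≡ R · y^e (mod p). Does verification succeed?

fails

g^s mod p:
218^2718 mod 3467 = 3365
R · y^e mod p:
1511^208 mod 3467 = 985
2989·985 = 2944165 ≡ 682 (mod 3467)
3365 ≠ 682; the check fails.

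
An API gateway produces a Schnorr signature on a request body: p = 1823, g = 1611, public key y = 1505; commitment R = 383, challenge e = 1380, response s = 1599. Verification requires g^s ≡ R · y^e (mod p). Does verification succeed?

g^s mod p:
1611^2 = 2595321 ≡ 1192
1611^4 ≡ 1192^2 = 1420864 ≡ 747
1611^8 ≡ 747^2 = 558009 ≡ 171
1611^16 ≡ 171^2 = 29241 ≡ 73
1611^32 ≡ 73^2 = 5329 ≡ 1683
1611^64 ≡ 1683^2 = 2832489 ≡ 1370
1611^128 ≡ 1370^2 = 1876900 ≡ 1033
1611^256 ≡ 1033^2 = 1067089 ≡ 634
1611^512 ≡ 634^2 = 401956 ≡ 896
1611^1024 ≡ 896^2 = 802816 ≡ 696
1599 = 1024 + 512 + 32 + 16 + 8 + 4 + 2 + 1, so 1611^1599 ≡ 696·896·1683·73·171·747·1192·1611 ≡ 1404 (mod 1823)
R · y^e mod p:
1505^2 = 2265025 ≡ 859
1505^4 ≡ 859^2 = 737881 ≡ 1389
1505^8 ≡ 1389^2 = 1929321 ≡ 587
1505^16 ≡ 587^2 = 344569 ≡ 22
1505^32 ≡ 22^2 = 484
1505^64 ≡ 484^2 = 234256 ≡ 912
1505^128 ≡ 912^2 = 831744 ≡ 456
1505^256 ≡ 456^2 = 207936 ≡ 114
1505^512 ≡ 114^2 = 12996 ≡ 235
1505^1024 ≡ 235^2 = 55225 ≡ 535
1380 = 1024 + 256 + 64 + 32 + 4, so 1505^1380 ≡ 535·114·912·484·1389 ≡ 1503 (mod 1823)
383·1503 = 575649 ≡ 1404 (mod 1823)
1404 ≡ 1404 (mod 1823); signature holds.

passes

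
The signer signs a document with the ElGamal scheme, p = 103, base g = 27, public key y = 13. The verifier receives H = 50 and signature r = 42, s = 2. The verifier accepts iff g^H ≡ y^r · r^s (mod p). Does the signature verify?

verifies

Left side g^H mod p:
27^2 = 729 ≡ 8
27^4 ≡ 8^2 = 64
27^8 ≡ 64^2 = 4096 ≡ 79
27^16 ≡ 79^2 = 6241 ≡ 61
27^32 ≡ 61^2 = 3721 ≡ 13
50 = 32 + 16 + 2, so 27^50 ≡ 13·61·8 ≡ 61 (mod 103)
Right side y^r · r^s mod p:
13^2 = 169 ≡ 66
13^4 ≡ 66^2 = 4356 ≡ 30
13^8 ≡ 30^2 = 900 ≡ 76
13^16 ≡ 76^2 = 5776 ≡ 8
13^32 ≡ 8^2 = 64
42 = 32 + 8 + 2, so 13^42 ≡ 64·76·66 ≡ 76 (mod 103)
42^2 = 1764 ≡ 13
76·13 = 988 ≡ 61 (mod 103)
61 ≡ 61 (mod 103), so the signature is genuine.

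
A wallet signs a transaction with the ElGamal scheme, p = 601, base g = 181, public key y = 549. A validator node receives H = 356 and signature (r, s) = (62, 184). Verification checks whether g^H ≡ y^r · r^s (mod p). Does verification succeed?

Left side g^H mod p:
181^2 = 32761 ≡ 307
181^4 ≡ 307^2 = 94249 ≡ 493
181^8 ≡ 493^2 = 243049 ≡ 245
181^16 ≡ 245^2 = 60025 ≡ 526
181^32 ≡ 526^2 = 276676 ≡ 216
181^64 ≡ 216^2 = 46656 ≡ 379
181^128 ≡ 379^2 = 143641 ≡ 2
181^256 ≡ 2^2 = 4
356 = 256 + 64 + 32 + 4, so 181^356 ≡ 4·379·216·493 ≡ 597 (mod 601)
Right side y^r · r^s mod p:
549^2 = 301401 ≡ 300
549^4 ≡ 300^2 = 90000 ≡ 451
549^8 ≡ 451^2 = 203401 ≡ 263
549^16 ≡ 263^2 = 69169 ≡ 54
549^32 ≡ 54^2 = 2916 ≡ 512
62 = 32 + 16 + 8 + 4 + 2, so 549^62 ≡ 512·54·263·451·300 ≡ 385 (mod 601)
62^2 = 3844 ≡ 238
62^4 ≡ 238^2 = 56644 ≡ 150
62^8 ≡ 150^2 = 22500 ≡ 263
62^16 ≡ 263^2 = 69169 ≡ 54
62^32 ≡ 54^2 = 2916 ≡ 512
62^64 ≡ 512^2 = 262144 ≡ 108
62^128 ≡ 108^2 = 11664 ≡ 245
184 = 128 + 32 + 16 + 8, so 62^184 ≡ 245·512·54·263 ≡ 256 (mod 601)
385·256 = 98560 ≡ 597 (mod 601)
597 ≡ 597 (mod 601), so the signature is genuine.

passes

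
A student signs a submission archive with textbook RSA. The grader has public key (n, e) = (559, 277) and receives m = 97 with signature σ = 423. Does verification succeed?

σ^277 mod 559 = 423
423 ≠ 97, so verification fails.

fails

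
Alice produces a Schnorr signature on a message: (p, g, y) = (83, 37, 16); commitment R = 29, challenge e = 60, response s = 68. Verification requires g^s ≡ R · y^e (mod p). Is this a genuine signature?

g^s mod p:
37^2 = 1369 ≡ 41
37^4 ≡ 41^2 = 1681 ≡ 21
37^8 ≡ 21^2 = 441 ≡ 26
37^16 ≡ 26^2 = 676 ≡ 12
37^32 ≡ 12^2 = 144 ≡ 61
37^64 ≡ 61^2 = 3721 ≡ 69
68 = 64 + 4, so 37^68 ≡ 69·21 ≡ 38 (mod 83)
R · y^e mod p:
16^2 = 256 ≡ 7
16^4 ≡ 7^2 = 49
16^8 ≡ 49^2 = 2401 ≡ 77
16^16 ≡ 77^2 = 5929 ≡ 36
16^32 ≡ 36^2 = 1296 ≡ 51
60 = 32 + 16 + 8 + 4, so 16^60 ≡ 51·36·77·49 ≡ 48 (mod 83)
29·48 = 1392 ≡ 64 (mod 83)
38 ≠ 64; the check fails.

forged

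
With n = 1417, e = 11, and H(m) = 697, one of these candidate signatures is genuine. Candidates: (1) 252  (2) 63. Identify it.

1

Candidate 1: 252^11 mod 1417 = 697
  → matches H(m) = 697
Candidate 2: 63^11 mod 1417 = 45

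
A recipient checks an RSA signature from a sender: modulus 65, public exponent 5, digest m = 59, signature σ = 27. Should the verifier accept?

Squares mod 65: σ^1≡27, σ^2≡14, σ^4≡1
5 = 4 + 1, so σ^5 ≡ 1·27 ≡ 27 (mod 65)
σ^5 mod 65 = 27, but m = 59.

reject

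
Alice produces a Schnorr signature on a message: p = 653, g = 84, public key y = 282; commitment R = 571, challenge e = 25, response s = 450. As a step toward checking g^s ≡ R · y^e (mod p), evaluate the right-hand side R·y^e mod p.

470

282^2 = 79524 ≡ 511
282^4 ≡ 511^2 = 261121 ≡ 574
282^8 ≡ 574^2 = 329476 ≡ 364
282^16 ≡ 364^2 = 132496 ≡ 590
25 = 16 + 8 + 1, so 282^25 ≡ 590·364·282 ≡ 488 (mod 653)
R · y^e ≡ 571·488 = 278648 ≡ 470 (mod 653)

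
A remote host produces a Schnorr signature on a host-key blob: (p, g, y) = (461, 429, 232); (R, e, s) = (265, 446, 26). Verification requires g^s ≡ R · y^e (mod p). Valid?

yes

g^s mod p:
429^2 = 184041 ≡ 102
429^4 ≡ 102^2 = 10404 ≡ 262
429^8 ≡ 262^2 = 68644 ≡ 416
429^16 ≡ 416^2 = 173056 ≡ 181
26 = 16 + 8 + 2, so 429^26 ≡ 181·416·102 ≡ 393 (mod 461)
R · y^e mod p:
232^2 = 53824 ≡ 348
232^4 ≡ 348^2 = 121104 ≡ 322
232^8 ≡ 322^2 = 103684 ≡ 420
232^16 ≡ 420^2 = 176400 ≡ 298
232^32 ≡ 298^2 = 88804 ≡ 292
232^64 ≡ 292^2 = 85264 ≡ 440
232^128 ≡ 440^2 = 193600 ≡ 441
232^256 ≡ 441^2 = 194481 ≡ 400
446 = 256 + 128 + 32 + 16 + 8 + 4 + 2, so 232^446 ≡ 400·441·292·298·420·322·348 ≡ 292 (mod 461)
265·292 = 77380 ≡ 393 (mod 461)
393 ≡ 393 (mod 461); signature holds.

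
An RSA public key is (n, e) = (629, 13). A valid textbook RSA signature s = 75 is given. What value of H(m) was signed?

482

s^2 ≡ 75^2 = 5625 ≡ 593
s^4 ≡ 593^2 = 351649 ≡ 38
s^8 ≡ 38^2 = 1444 ≡ 186
13 = 8 + 4 + 1, so s^13 ≡ 186·38·75 ≡ 482 (mod 629)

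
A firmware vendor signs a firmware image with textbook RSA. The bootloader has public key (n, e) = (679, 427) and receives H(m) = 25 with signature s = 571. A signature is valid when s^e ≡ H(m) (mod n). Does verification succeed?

Squares mod 679: s^1≡571, s^2≡121, s^4≡382, s^8≡618, s^16≡326, s^32≡352, s^64≡326, s^128≡352, s^256≡326
427 = 256 + 128 + 32 + 8 + 2 + 1, so s^427 ≡ 326·352·352·618·121·571 ≡ 25 (mod 679)
s^427 mod 679 = 25 matches H(m).

passes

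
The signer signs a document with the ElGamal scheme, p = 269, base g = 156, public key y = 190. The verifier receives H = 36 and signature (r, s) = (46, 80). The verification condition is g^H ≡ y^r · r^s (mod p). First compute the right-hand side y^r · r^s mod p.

185

190^2 = 36100 ≡ 54
190^4 ≡ 54^2 = 2916 ≡ 226
190^8 ≡ 226^2 = 51076 ≡ 235
190^16 ≡ 235^2 = 55225 ≡ 80
190^32 ≡ 80^2 = 6400 ≡ 213
46 = 32 + 8 + 4 + 2, so 190^46 ≡ 213·235·226·54 ≡ 196 (mod 269)
46^2 = 2116 ≡ 233
46^4 ≡ 233^2 = 54289 ≡ 220
46^8 ≡ 220^2 = 48400 ≡ 249
46^16 ≡ 249^2 = 62001 ≡ 131
46^32 ≡ 131^2 = 17161 ≡ 214
46^64 ≡ 214^2 = 45796 ≡ 66
80 = 64 + 16, so 46^80 ≡ 66·131 ≡ 38 (mod 269)
y^r · r^s ≡ 196·38 = 7448 ≡ 185 (mod 269)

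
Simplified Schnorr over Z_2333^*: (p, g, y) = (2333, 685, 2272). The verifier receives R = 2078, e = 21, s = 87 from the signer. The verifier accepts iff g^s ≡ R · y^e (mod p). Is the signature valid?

invalid

g^s mod p:
685^2 = 469225 ≡ 292
685^4 ≡ 292^2 = 85264 ≡ 1276
685^8 ≡ 1276^2 = 1628176 ≡ 2075
685^16 ≡ 2075^2 = 4305625 ≡ 1240
685^32 ≡ 1240^2 = 1537600 ≡ 153
685^64 ≡ 153^2 = 23409 ≡ 79
87 = 64 + 16 + 4 + 2 + 1, so 685^87 ≡ 79·1240·1276·292·685 ≡ 364 (mod 2333)
R · y^e mod p:
2272^2 = 5161984 ≡ 1388
2272^4 ≡ 1388^2 = 1926544 ≡ 1819
2272^8 ≡ 1819^2 = 3308761 ≡ 567
2272^16 ≡ 567^2 = 321489 ≡ 1868
21 = 16 + 4 + 1, so 2272^21 ≡ 1868·1819·2272 ≡ 1640 (mod 2333)
2078·1640 = 3407920 ≡ 1740 (mod 2333)
364 ≠ 1740; the check fails.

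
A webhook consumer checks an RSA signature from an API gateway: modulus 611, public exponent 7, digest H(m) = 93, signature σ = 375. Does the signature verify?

σ^2 ≡ 375^2 = 140625 ≡ 95
σ^4 ≡ 95^2 = 9025 ≡ 471
7 = 4 + 2 + 1, so σ^7 ≡ 471·95·375 ≡ 93 (mod 611)
Since 93 equals the digest 93, verification succeeds.

verifies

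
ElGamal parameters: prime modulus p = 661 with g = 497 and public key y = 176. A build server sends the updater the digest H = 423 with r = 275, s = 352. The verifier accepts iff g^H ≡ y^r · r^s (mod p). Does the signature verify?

does not verify

Left side g^H mod p:
497^2 = 247009 ≡ 456
497^4 ≡ 456^2 = 207936 ≡ 382
497^8 ≡ 382^2 = 145924 ≡ 504
497^16 ≡ 504^2 = 254016 ≡ 192
497^32 ≡ 192^2 = 36864 ≡ 509
497^64 ≡ 509^2 = 259081 ≡ 630
497^128 ≡ 630^2 = 396900 ≡ 300
497^256 ≡ 300^2 = 90000 ≡ 104
423 = 256 + 128 + 32 + 4 + 2 + 1, so 497^423 ≡ 104·300·509·382·456·497 ≡ 493 (mod 661)
Right side y^r · r^s mod p:
176^2 = 30976 ≡ 570
176^4 ≡ 570^2 = 324900 ≡ 349
176^8 ≡ 349^2 = 121801 ≡ 177
176^16 ≡ 177^2 = 31329 ≡ 262
176^32 ≡ 262^2 = 68644 ≡ 561
176^64 ≡ 561^2 = 314721 ≡ 85
176^128 ≡ 85^2 = 7225 ≡ 615
176^256 ≡ 615^2 = 378225 ≡ 133
275 = 256 + 16 + 2 + 1, so 176^275 ≡ 133·262·570·176 ≡ 1 (mod 661)
275^2 = 75625 ≡ 271
275^4 ≡ 271^2 = 73441 ≡ 70
275^8 ≡ 70^2 = 4900 ≡ 273
275^16 ≡ 273^2 = 74529 ≡ 497
275^32 ≡ 497^2 = 247009 ≡ 456
275^64 ≡ 456^2 = 207936 ≡ 382
275^128 ≡ 382^2 = 145924 ≡ 504
275^256 ≡ 504^2 = 254016 ≡ 192
352 = 256 + 64 + 32, so 275^352 ≡ 192·382·456 ≡ 247 (mod 661)
1·247 = 247 ≡ 247 (mod 661)
493 ≠ 247, so verification fails.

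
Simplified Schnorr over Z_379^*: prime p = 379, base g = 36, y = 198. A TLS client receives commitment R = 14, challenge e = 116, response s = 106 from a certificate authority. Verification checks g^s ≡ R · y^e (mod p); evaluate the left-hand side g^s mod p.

36^2 = 1296 ≡ 159
36^4 ≡ 159^2 = 25281 ≡ 267
36^8 ≡ 267^2 = 71289 ≡ 37
36^16 ≡ 37^2 = 1369 ≡ 232
36^32 ≡ 232^2 = 53824 ≡ 6
36^64 ≡ 6^2 = 36
106 = 64 + 32 + 8 + 2, so 36^106 ≡ 36·6·37·159 ≡ 320 (mod 379)

320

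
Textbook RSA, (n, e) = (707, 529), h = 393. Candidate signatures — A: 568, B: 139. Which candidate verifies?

A

Candidate A: Squares mod 707: 568^1≡568, 568^2≡232, 568^4≡92, 568^8≡687, 568^16≡400, 568^32≡218, 568^64≡155, 568^128≡694, 568^256≡169, 568^512≡281; 529 = 512 + 16 + 1, so 568^529 ≡ 281·400·568 ≡ 393 (mod 707)
  → matches h = 393
Candidate B: Squares mod 707: 139^1≡139, 139^2≡232, 139^4≡92, 139^8≡687, 139^16≡400, 139^32≡218, 139^64≡155, 139^128≡694, 139^256≡169, 139^512≡281; 529 = 512 + 16 + 1, so 139^529 ≡ 281·400·139 ≡ 314 (mod 707)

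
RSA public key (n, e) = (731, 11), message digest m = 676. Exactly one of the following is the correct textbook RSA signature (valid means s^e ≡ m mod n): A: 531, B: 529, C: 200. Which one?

A

Candidate A: Squares mod 731: 531^1≡531, 531^2≡526, 531^4≡358, 531^8≡239; 11 = 8 + 2 + 1, so 531^11 ≡ 239·526·531 ≡ 676 (mod 731)
  → matches m = 676
Candidate B: Squares mod 731: 529^1≡529, 529^2≡599, 529^4≡611, 529^8≡511; 11 = 8 + 2 + 1, so 529^11 ≡ 511·599·529 ≡ 195 (mod 731)
Candidate C: Squares mod 731: 200^1≡200, 200^2≡526, 200^4≡358, 200^8≡239; 11 = 8 + 2 + 1, so 200^11 ≡ 239·526·200 ≡ 55 (mod 731)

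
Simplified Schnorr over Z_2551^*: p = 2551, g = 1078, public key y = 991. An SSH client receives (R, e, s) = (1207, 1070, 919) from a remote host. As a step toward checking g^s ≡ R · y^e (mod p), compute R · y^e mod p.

469

991^2 = 982081 ≡ 2497
991^4 ≡ 2497^2 = 6235009 ≡ 365
991^8 ≡ 365^2 = 133225 ≡ 573
991^16 ≡ 573^2 = 328329 ≡ 1801
991^32 ≡ 1801^2 = 3243601 ≡ 1280
991^64 ≡ 1280^2 = 1638400 ≡ 658
991^128 ≡ 658^2 = 432964 ≡ 1845
991^256 ≡ 1845^2 = 3404025 ≡ 991
991^512 ≡ 991^2 = 982081 ≡ 2497
991^1024 ≡ 2497^2 = 6235009 ≡ 365
1070 = 1024 + 32 + 8 + 4 + 2, so 991^1070 ≡ 365·1280·573·365·2497 ≡ 1129 (mod 2551)
R · y^e ≡ 1207·1129 = 1362703 ≡ 469 (mod 2551)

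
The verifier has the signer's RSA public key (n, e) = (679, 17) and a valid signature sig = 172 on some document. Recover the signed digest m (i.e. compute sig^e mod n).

366

sig^2 ≡ 172^2 = 29584 ≡ 387
sig^4 ≡ 387^2 = 149769 ≡ 389
sig^8 ≡ 389^2 = 151321 ≡ 583
sig^16 ≡ 583^2 = 339889 ≡ 389
17 = 16 + 1, so sig^17 ≡ 389·172 ≡ 366 (mod 679)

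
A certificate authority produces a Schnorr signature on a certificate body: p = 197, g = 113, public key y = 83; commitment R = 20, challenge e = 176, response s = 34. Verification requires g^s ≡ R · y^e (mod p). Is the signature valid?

g^s mod p:
113^2 = 12769 ≡ 161
113^4 ≡ 161^2 = 25921 ≡ 114
113^8 ≡ 114^2 = 12996 ≡ 191
113^16 ≡ 191^2 = 36481 ≡ 36
113^32 ≡ 36^2 = 1296 ≡ 114
34 = 32 + 2, so 113^34 ≡ 114·161 ≡ 33 (mod 197)
R · y^e mod p:
83^2 = 6889 ≡ 191
83^4 ≡ 191^2 = 36481 ≡ 36
83^8 ≡ 36^2 = 1296 ≡ 114
83^16 ≡ 114^2 = 12996 ≡ 191
83^32 ≡ 191^2 = 36481 ≡ 36
83^64 ≡ 36^2 = 1296 ≡ 114
83^128 ≡ 114^2 = 12996 ≡ 191
176 = 128 + 32 + 16, so 83^176 ≡ 191·36·191 ≡ 114 (mod 197)
20·114 = 2280 ≡ 113 (mod 197)
33 ≠ 113; the check fails.

invalid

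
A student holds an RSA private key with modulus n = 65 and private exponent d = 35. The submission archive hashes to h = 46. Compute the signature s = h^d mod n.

41

Squares mod 65: h^1≡46, h^2≡36, h^4≡61, h^8≡16, h^16≡61, h^32≡16
35 = 32 + 2 + 1, so h^35 ≡ 16·36·46 ≡ 41 (mod 65)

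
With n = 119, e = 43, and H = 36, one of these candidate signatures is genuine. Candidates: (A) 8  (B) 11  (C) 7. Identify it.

Candidate A: Squares mod 119: 8^1≡8, 8^2≡64, 8^4≡50, 8^8≡1, 8^16≡1, 8^32≡1; 43 = 32 + 8 + 2 + 1, so 8^43 ≡ 1·1·64·8 ≡ 36 (mod 119)
  → matches H = 36
Candidate B: Squares mod 119: 11^1≡11, 11^2≡2, 11^4≡4, 11^8≡16, 11^16≡18, 11^32≡86; 43 = 32 + 8 + 2 + 1, so 11^43 ≡ 86·16·2·11 ≡ 46 (mod 119)
Candidate C: Squares mod 119: 7^1≡7, 7^2≡49, 7^4≡21, 7^8≡84, 7^16≡35, 7^32≡35; 43 = 32 + 8 + 2 + 1, so 7^43 ≡ 35·84·49·7 ≡ 14 (mod 119)

A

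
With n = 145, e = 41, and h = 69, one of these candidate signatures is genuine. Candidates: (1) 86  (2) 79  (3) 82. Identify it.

2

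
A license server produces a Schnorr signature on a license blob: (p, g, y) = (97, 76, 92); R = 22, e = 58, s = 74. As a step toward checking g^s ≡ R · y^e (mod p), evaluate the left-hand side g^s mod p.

Squares mod 97: 76^1≡76, 76^2≡53, 76^4≡93, 76^8≡16, 76^16≡62, 76^32≡61, 76^64≡35
74 = 64 + 8 + 2, so 76^74 ≡ 35·16·53 ≡ 95 (mod 97)

95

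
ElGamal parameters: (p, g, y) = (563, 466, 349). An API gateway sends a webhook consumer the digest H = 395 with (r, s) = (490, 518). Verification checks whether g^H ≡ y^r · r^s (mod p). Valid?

Left side g^H mod p:
466^395 mod 563 = 437
Right side y^r · r^s mod p:
349^490 mod 563 = 343
490^518 mod 563 = 185
343·185 = 63455 ≡ 399 (mod 563)
437 ≠ 399, so verification fails.

no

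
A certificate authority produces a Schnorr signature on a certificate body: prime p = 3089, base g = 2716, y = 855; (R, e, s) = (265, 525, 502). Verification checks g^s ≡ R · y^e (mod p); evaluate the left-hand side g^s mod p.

Squares mod 3089: 2716^1≡2716, 2716^2≡124, 2716^4≡3020, 2716^8≡1672, 2716^16≡39, 2716^32≡1521, 2716^64≡2869, 2716^128≡2065, 2716^256≡1405
502 = 256 + 128 + 64 + 32 + 16 + 4 + 2, so 2716^502 ≡ 1405·2065·2869·1521·39·3020·124 ≡ 669 (mod 3089)

669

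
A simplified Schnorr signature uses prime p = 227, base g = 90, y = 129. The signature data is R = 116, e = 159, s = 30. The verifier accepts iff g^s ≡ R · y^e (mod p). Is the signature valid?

invalid

g^s mod p:
90^2 = 8100 ≡ 155
90^4 ≡ 155^2 = 24025 ≡ 190
90^8 ≡ 190^2 = 36100 ≡ 7
90^16 ≡ 7^2 = 49
30 = 16 + 8 + 4 + 2, so 90^30 ≡ 49·7·190·155 ≡ 77 (mod 227)
R · y^e mod p:
129^2 = 16641 ≡ 70
129^4 ≡ 70^2 = 4900 ≡ 133
129^8 ≡ 133^2 = 17689 ≡ 210
129^16 ≡ 210^2 = 44100 ≡ 62
129^32 ≡ 62^2 = 3844 ≡ 212
129^64 ≡ 212^2 = 44944 ≡ 225
129^128 ≡ 225^2 = 50625 ≡ 4
159 = 128 + 16 + 8 + 4 + 2 + 1, so 129^159 ≡ 4·62·210·133·70·129 ≡ 84 (mod 227)
116·84 = 9744 ≡ 210 (mod 227)
77 ≠ 210; the check fails.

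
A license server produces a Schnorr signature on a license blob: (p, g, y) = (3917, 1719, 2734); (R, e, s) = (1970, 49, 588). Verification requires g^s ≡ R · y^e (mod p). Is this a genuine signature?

g^s mod p:
1719^588 mod 3917 = 357
R · y^e mod p:
2734^49 mod 3917 = 2167
1970·2167 = 4268990 ≡ 3377 (mod 3917)
357 ≠ 3377; the check fails.

forged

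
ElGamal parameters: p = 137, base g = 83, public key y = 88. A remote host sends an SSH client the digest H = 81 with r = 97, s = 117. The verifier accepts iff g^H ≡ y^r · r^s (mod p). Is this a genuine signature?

genuine

Left side g^H mod p:
83^2 = 6889 ≡ 39
83^4 ≡ 39^2 = 1521 ≡ 14
83^8 ≡ 14^2 = 196 ≡ 59
83^16 ≡ 59^2 = 3481 ≡ 56
83^32 ≡ 56^2 = 3136 ≡ 122
83^64 ≡ 122^2 = 14884 ≡ 88
81 = 64 + 16 + 1, so 83^81 ≡ 88·56·83 ≡ 79 (mod 137)
Right side y^r · r^s mod p:
88^2 = 7744 ≡ 72
88^4 ≡ 72^2 = 5184 ≡ 115
88^8 ≡ 115^2 = 13225 ≡ 73
88^16 ≡ 73^2 = 5329 ≡ 123
88^32 ≡ 123^2 = 15129 ≡ 59
88^64 ≡ 59^2 = 3481 ≡ 56
97 = 64 + 32 + 1, so 88^97 ≡ 56·59·88 ≡ 38 (mod 137)
97^2 = 9409 ≡ 93
97^4 ≡ 93^2 = 8649 ≡ 18
97^8 ≡ 18^2 = 324 ≡ 50
97^16 ≡ 50^2 = 2500 ≡ 34
97^32 ≡ 34^2 = 1156 ≡ 60
97^64 ≡ 60^2 = 3600 ≡ 38
117 = 64 + 32 + 16 + 4 + 1, so 97^117 ≡ 38·60·34·18·97 ≡ 85 (mod 137)
38·85 = 3230 ≡ 79 (mod 137)
79 ≡ 79 (mod 137), so the signature is genuine.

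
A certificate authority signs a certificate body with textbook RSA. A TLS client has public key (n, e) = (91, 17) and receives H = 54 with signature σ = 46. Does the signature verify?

does not verify

Squares mod 91: σ^1≡46, σ^2≡23, σ^4≡74, σ^8≡16, σ^16≡74
17 = 16 + 1, so σ^17 ≡ 74·46 ≡ 37 (mod 91)
σ^17 mod 91 = 37, but H = 54.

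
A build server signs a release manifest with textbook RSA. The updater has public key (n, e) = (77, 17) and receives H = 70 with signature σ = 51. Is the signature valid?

invalid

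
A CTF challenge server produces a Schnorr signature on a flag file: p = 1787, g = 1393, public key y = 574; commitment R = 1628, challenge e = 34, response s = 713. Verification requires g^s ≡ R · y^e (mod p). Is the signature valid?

valid

g^s mod p:
1393^2 = 1940449 ≡ 1554
1393^4 ≡ 1554^2 = 2414916 ≡ 679
1393^8 ≡ 679^2 = 461041 ≡ 1782
1393^16 ≡ 1782^2 = 3175524 ≡ 25
1393^32 ≡ 25^2 = 625
1393^64 ≡ 625^2 = 390625 ≡ 1059
1393^128 ≡ 1059^2 = 1121481 ≡ 1032
1393^256 ≡ 1032^2 = 1065024 ≡ 1759
1393^512 ≡ 1759^2 = 3094081 ≡ 784
713 = 512 + 128 + 64 + 8 + 1, so 1393^713 ≡ 784·1032·1059·1782·1393 ≡ 707 (mod 1787)
R · y^e mod p:
574^2 = 329476 ≡ 668
574^4 ≡ 668^2 = 446224 ≡ 1261
574^8 ≡ 1261^2 = 1590121 ≡ 1478
574^16 ≡ 1478^2 = 2184484 ≡ 770
574^32 ≡ 770^2 = 592900 ≡ 1403
34 = 32 + 2, so 574^34 ≡ 1403·668 ≡ 816 (mod 1787)
1628·816 = 1328448 ≡ 707 (mod 1787)
707 ≡ 707 (mod 1787); signature holds.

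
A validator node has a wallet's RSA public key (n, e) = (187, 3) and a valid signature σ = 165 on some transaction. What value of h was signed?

Squares mod 187: σ^1≡165, σ^2≡110
3 = 2 + 1, so σ^3 ≡ 110·165 ≡ 11 (mod 187)

11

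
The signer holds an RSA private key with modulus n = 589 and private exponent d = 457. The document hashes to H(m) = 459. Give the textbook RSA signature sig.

211

(H(m))^457 mod 589 = 211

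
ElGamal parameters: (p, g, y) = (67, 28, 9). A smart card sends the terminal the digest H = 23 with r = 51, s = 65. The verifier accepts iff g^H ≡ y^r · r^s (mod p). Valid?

yes

Left side g^H mod p:
28^2 = 784 ≡ 47
28^4 ≡ 47^2 = 2209 ≡ 65
28^8 ≡ 65^2 = 4225 ≡ 4
28^16 ≡ 4^2 = 16
23 = 16 + 4 + 2 + 1, so 28^23 ≡ 16·65·47·28 ≡ 31 (mod 67)
Right side y^r · r^s mod p:
9^2 = 81 ≡ 14
9^4 ≡ 14^2 = 196 ≡ 62
9^8 ≡ 62^2 = 3844 ≡ 25
9^16 ≡ 25^2 = 625 ≡ 22
9^32 ≡ 22^2 = 484 ≡ 15
51 = 32 + 16 + 2 + 1, so 9^51 ≡ 15·22·14·9 ≡ 40 (mod 67)
51^2 = 2601 ≡ 55
51^4 ≡ 55^2 = 3025 ≡ 10
51^8 ≡ 10^2 = 100 ≡ 33
51^16 ≡ 33^2 = 1089 ≡ 17
51^32 ≡ 17^2 = 289 ≡ 21
51^64 ≡ 21^2 = 441 ≡ 39
65 = 64 + 1, so 51^65 ≡ 39·51 ≡ 46 (mod 67)
40·46 = 1840 ≡ 31 (mod 67)
31 ≡ 31 (mod 67), so the signature is genuine.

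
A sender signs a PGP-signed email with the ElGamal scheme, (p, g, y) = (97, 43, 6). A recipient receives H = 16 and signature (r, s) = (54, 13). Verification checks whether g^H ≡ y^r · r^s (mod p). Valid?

Left side g^H mod p:
43^2 = 1849 ≡ 6
43^4 ≡ 6^2 = 36
43^8 ≡ 36^2 = 1296 ≡ 35
43^16 ≡ 35^2 = 1225 ≡ 61
Right side y^r · r^s mod p:
6^2 = 36
6^4 ≡ 36^2 = 1296 ≡ 35
6^8 ≡ 35^2 = 1225 ≡ 61
6^16 ≡ 61^2 = 3721 ≡ 35
6^32 ≡ 35^2 = 1225 ≡ 61
54 = 32 + 16 + 4 + 2, so 6^54 ≡ 61·35·35·36 ≡ 96 (mod 97)
54^2 = 2916 ≡ 6
54^4 ≡ 6^2 = 36
54^8 ≡ 36^2 = 1296 ≡ 35
13 = 8 + 4 + 1, so 54^13 ≡ 35·36·54 ≡ 43 (mod 97)
96·43 = 4128 ≡ 54 (mod 97)
61 ≠ 54, so verification fails.

no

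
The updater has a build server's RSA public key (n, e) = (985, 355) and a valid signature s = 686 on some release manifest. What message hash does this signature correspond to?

801

Squares mod 985: s^1≡686, s^2≡751, s^4≡581, s^8≡691, s^16≡741, s^32≡436, s^64≡976, s^128≡81, s^256≡651
355 = 256 + 64 + 32 + 2 + 1, so s^355 ≡ 651·976·436·751·686 ≡ 801 (mod 985)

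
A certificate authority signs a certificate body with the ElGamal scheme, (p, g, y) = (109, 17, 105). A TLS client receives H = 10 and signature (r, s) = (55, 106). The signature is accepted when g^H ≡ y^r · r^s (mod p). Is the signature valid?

Left side g^H mod p:
Squares mod 109: 17^1≡17, 17^2≡71, 17^4≡27, 17^8≡75
10 = 8 + 2, so 17^10 ≡ 75·71 ≡ 93 (mod 109)
Right side y^r · r^s mod p:
Squares mod 109: 105^1≡105, 105^2≡16, 105^4≡38, 105^8≡27, 105^16≡75, 105^32≡66
55 = 32 + 16 + 4 + 2 + 1, so 105^55 ≡ 66·75·38·16·105 ≡ 105 (mod 109)
Squares mod 109: 55^1≡55, 55^2≡82, 55^4≡75, 55^8≡66, 55^16≡105, 55^32≡16, 55^64≡38
106 = 64 + 32 + 8 + 2, so 55^106 ≡ 38·16·66·82 ≡ 4 (mod 109)
105·4 = 420 ≡ 93 (mod 109)
93 ≡ 93 (mod 109), so the signature is genuine.

valid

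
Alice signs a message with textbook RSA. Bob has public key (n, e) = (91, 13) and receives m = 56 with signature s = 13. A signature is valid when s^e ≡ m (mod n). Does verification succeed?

fails

s^2 ≡ 13^2 = 169 ≡ 78
s^4 ≡ 78^2 = 6084 ≡ 78
s^8 ≡ 78^2 = 6084 ≡ 78
13 = 8 + 4 + 1, so s^13 ≡ 78·78·13 ≡ 13 (mod 91)
The recovered value 13 does not match the digest 56.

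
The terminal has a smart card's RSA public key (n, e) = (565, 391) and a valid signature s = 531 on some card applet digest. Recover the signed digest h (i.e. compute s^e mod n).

236

s^2 ≡ 531^2 = 281961 ≡ 26
s^4 ≡ 26^2 = 676 ≡ 111
s^8 ≡ 111^2 = 12321 ≡ 456
s^16 ≡ 456^2 = 207936 ≡ 16
s^32 ≡ 16^2 = 256
s^64 ≡ 256^2 = 65536 ≡ 561
s^128 ≡ 561^2 = 314721 ≡ 16
s^256 ≡ 16^2 = 256
391 = 256 + 128 + 4 + 2 + 1, so s^391 ≡ 256·16·111·26·531 ≡ 236 (mod 565)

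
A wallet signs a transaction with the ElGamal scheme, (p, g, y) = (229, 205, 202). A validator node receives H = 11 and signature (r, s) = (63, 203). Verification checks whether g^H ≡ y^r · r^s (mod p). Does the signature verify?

verifies

Left side g^H mod p:
205^2 = 42025 ≡ 118
205^4 ≡ 118^2 = 13924 ≡ 184
205^8 ≡ 184^2 = 33856 ≡ 193
11 = 8 + 2 + 1, so 205^11 ≡ 193·118·205 ≡ 47 (mod 229)
Right side y^r · r^s mod p:
202^2 = 40804 ≡ 42
202^4 ≡ 42^2 = 1764 ≡ 161
202^8 ≡ 161^2 = 25921 ≡ 44
202^16 ≡ 44^2 = 1936 ≡ 104
202^32 ≡ 104^2 = 10816 ≡ 53
63 = 32 + 16 + 8 + 4 + 2 + 1, so 202^63 ≡ 53·104·44·161·42·202 ≡ 108 (mod 229)
63^2 = 3969 ≡ 76
63^4 ≡ 76^2 = 5776 ≡ 51
63^8 ≡ 51^2 = 2601 ≡ 82
63^16 ≡ 82^2 = 6724 ≡ 83
63^32 ≡ 83^2 = 6889 ≡ 19
63^64 ≡ 19^2 = 361 ≡ 132
63^128 ≡ 132^2 = 17424 ≡ 20
203 = 128 + 64 + 8 + 2 + 1, so 63^203 ≡ 20·132·82·76·63 ≡ 28 (mod 229)
108·28 = 3024 ≡ 47 (mod 229)
47 ≡ 47 (mod 229), so the signature is genuine.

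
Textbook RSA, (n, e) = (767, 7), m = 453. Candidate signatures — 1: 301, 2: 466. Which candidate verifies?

Candidate 1: 301^7 mod 767 = 453
  → matches m = 453
Candidate 2: 466^7 mod 767 = 314

1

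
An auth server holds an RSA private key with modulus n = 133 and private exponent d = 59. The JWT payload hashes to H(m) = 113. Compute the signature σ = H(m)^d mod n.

(H(m))^2 ≡ 113^2 = 12769 ≡ 1
(H(m))^4 ≡ 1^2 = 1
(H(m))^8 ≡ 1^2 = 1
(H(m))^16 ≡ 1^2 = 1
(H(m))^32 ≡ 1^2 = 1
59 = 32 + 16 + 8 + 2 + 1, so (H(m))^59 ≡ 1·1·1·1·113 ≡ 113 (mod 133)

113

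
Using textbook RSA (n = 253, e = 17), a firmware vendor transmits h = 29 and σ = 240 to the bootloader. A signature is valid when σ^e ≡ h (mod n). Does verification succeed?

fails

σ^2 ≡ 240^2 = 57600 ≡ 169
σ^4 ≡ 169^2 = 28561 ≡ 225
σ^8 ≡ 225^2 = 50625 ≡ 25
σ^16 ≡ 25^2 = 625 ≡ 119
17 = 16 + 1, so σ^17 ≡ 119·240 ≡ 224 (mod 253)
224 ≠ 29, so verification fails.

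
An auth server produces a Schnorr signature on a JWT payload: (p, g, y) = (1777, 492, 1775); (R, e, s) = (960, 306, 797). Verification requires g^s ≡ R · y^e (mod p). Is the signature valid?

g^s mod p:
492^2 = 242064 ≡ 392
492^4 ≡ 392^2 = 153664 ≡ 842
492^8 ≡ 842^2 = 708964 ≡ 1718
492^16 ≡ 1718^2 = 2951524 ≡ 1704
492^32 ≡ 1704^2 = 2903616 ≡ 1775
492^64 ≡ 1775^2 = 3150625 ≡ 4
492^128 ≡ 4^2 = 16
492^256 ≡ 16^2 = 256
492^512 ≡ 256^2 = 65536 ≡ 1564
797 = 512 + 256 + 16 + 8 + 4 + 1, so 492^797 ≡ 1564·256·1704·1718·842·492 ≡ 250 (mod 1777)
R · y^e mod p:
1775^2 = 3150625 ≡ 4
1775^4 ≡ 4^2 = 16
1775^8 ≡ 16^2 = 256
1775^16 ≡ 256^2 = 65536 ≡ 1564
1775^32 ≡ 1564^2 = 2446096 ≡ 944
1775^64 ≡ 944^2 = 891136 ≡ 859
1775^128 ≡ 859^2 = 737881 ≡ 426
1775^256 ≡ 426^2 = 181476 ≡ 222
306 = 256 + 32 + 16 + 2, so 1775^306 ≡ 222·944·1564·4 ≡ 1024 (mod 1777)
960·1024 = 983040 ≡ 359 (mod 1777)
250 ≠ 359; the check fails.

invalid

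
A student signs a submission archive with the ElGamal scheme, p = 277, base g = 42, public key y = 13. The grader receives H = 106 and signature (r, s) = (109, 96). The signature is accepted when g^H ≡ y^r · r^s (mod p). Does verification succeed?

passes

Left side g^H mod p:
42^2 = 1764 ≡ 102
42^4 ≡ 102^2 = 10404 ≡ 155
42^8 ≡ 155^2 = 24025 ≡ 203
42^16 ≡ 203^2 = 41209 ≡ 213
42^32 ≡ 213^2 = 45369 ≡ 218
42^64 ≡ 218^2 = 47524 ≡ 157
106 = 64 + 32 + 8 + 2, so 42^106 ≡ 157·218·203·102 ≡ 108 (mod 277)
Right side y^r · r^s mod p:
13^2 = 169
13^4 ≡ 169^2 = 28561 ≡ 30
13^8 ≡ 30^2 = 900 ≡ 69
13^16 ≡ 69^2 = 4761 ≡ 52
13^32 ≡ 52^2 = 2704 ≡ 211
13^64 ≡ 211^2 = 44521 ≡ 201
109 = 64 + 32 + 8 + 4 + 1, so 13^109 ≡ 201·211·69·30·13 ≡ 122 (mod 277)
109^2 = 11881 ≡ 247
109^4 ≡ 247^2 = 61009 ≡ 69
109^8 ≡ 69^2 = 4761 ≡ 52
109^16 ≡ 52^2 = 2704 ≡ 211
109^32 ≡ 211^2 = 44521 ≡ 201
109^64 ≡ 201^2 = 40401 ≡ 236
96 = 64 + 32, so 109^96 ≡ 236·201 ≡ 69 (mod 277)
122·69 = 8418 ≡ 108 (mod 277)
108 ≡ 108 (mod 277), so the signature is genuine.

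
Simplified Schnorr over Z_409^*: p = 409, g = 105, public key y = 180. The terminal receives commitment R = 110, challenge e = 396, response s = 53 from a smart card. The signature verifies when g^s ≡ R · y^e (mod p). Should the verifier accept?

g^s mod p:
105^2 = 11025 ≡ 391
105^4 ≡ 391^2 = 152881 ≡ 324
105^8 ≡ 324^2 = 104976 ≡ 272
105^16 ≡ 272^2 = 73984 ≡ 364
105^32 ≡ 364^2 = 132496 ≡ 389
53 = 32 + 16 + 4 + 1, so 105^53 ≡ 389·364·324·105 ≡ 260 (mod 409)
R · y^e mod p:
180^2 = 32400 ≡ 89
180^4 ≡ 89^2 = 7921 ≡ 150
180^8 ≡ 150^2 = 22500 ≡ 5
180^16 ≡ 5^2 = 25
180^32 ≡ 25^2 = 625 ≡ 216
180^64 ≡ 216^2 = 46656 ≡ 30
180^128 ≡ 30^2 = 900 ≡ 82
180^256 ≡ 82^2 = 6724 ≡ 180
396 = 256 + 128 + 8 + 4, so 180^396 ≡ 180·82·5·150 ≡ 6 (mod 409)
110·6 = 660 ≡ 251 (mod 409)
260 ≠ 251; the check fails.

reject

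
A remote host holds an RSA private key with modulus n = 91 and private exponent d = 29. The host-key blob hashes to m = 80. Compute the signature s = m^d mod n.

m^2 ≡ 80^2 = 6400 ≡ 30
m^4 ≡ 30^2 = 900 ≡ 81
m^8 ≡ 81^2 = 6561 ≡ 9
m^16 ≡ 9^2 = 81
29 = 16 + 8 + 4 + 1, so m^29 ≡ 81·9·81·80 ≡ 19 (mod 91)

19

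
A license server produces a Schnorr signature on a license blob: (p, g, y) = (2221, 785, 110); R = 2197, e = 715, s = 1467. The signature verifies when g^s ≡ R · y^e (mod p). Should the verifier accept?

g^s mod p:
Squares mod 2221: 785^1≡785, 785^2≡1008, 785^4≡1067, 785^8≡1337, 785^16≡1885, 785^32≡1846, 785^64≡702, 785^128≡1963, 785^256≡2155, 785^512≡2135, 785^1024≡733
1467 = 1024 + 256 + 128 + 32 + 16 + 8 + 2 + 1, so 785^1467 ≡ 733·2155·1963·1846·1885·1337·1008·785 ≡ 2087 (mod 2221)
R · y^e mod p:
Squares mod 2221: 110^1≡110, 110^2≡995, 110^4≡1680, 110^8≡1730, 110^16≡1213, 110^32≡1067, 110^64≡1337, 110^128≡1885, 110^256≡1846, 110^512≡702
715 = 512 + 128 + 64 + 8 + 2 + 1, so 110^715 ≡ 702·1885·1337·1730·995·110 ≡ 1290 (mod 2221)
2197·1290 = 2834130 ≡ 134 (mod 2221)
2087 ≠ 134; the check fails.

reject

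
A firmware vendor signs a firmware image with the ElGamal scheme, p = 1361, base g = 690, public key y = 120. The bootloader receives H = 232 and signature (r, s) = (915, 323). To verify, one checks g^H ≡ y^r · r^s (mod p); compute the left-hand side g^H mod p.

1195

690^2 = 476100 ≡ 1111
690^4 ≡ 1111^2 = 1234321 ≡ 1255
690^8 ≡ 1255^2 = 1575025 ≡ 348
690^16 ≡ 348^2 = 121104 ≡ 1336
690^32 ≡ 1336^2 = 1784896 ≡ 625
690^64 ≡ 625^2 = 390625 ≡ 18
690^128 ≡ 18^2 = 324
232 = 128 + 64 + 32 + 8, so 690^232 ≡ 324·18·625·348 ≡ 1195 (mod 1361)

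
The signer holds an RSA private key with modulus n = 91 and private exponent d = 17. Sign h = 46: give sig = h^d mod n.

h^2 ≡ 46^2 = 2116 ≡ 23
h^4 ≡ 23^2 = 529 ≡ 74
h^8 ≡ 74^2 = 5476 ≡ 16
h^16 ≡ 16^2 = 256 ≡ 74
17 = 16 + 1, so h^17 ≡ 74·46 ≡ 37 (mod 91)

37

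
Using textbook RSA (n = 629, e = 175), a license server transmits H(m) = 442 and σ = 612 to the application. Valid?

σ^2 ≡ 612^2 = 374544 ≡ 289
σ^4 ≡ 289^2 = 83521 ≡ 493
σ^8 ≡ 493^2 = 243049 ≡ 255
σ^16 ≡ 255^2 = 65025 ≡ 238
σ^32 ≡ 238^2 = 56644 ≡ 34
σ^64 ≡ 34^2 = 1156 ≡ 527
σ^128 ≡ 527^2 = 277729 ≡ 340
175 = 128 + 32 + 8 + 4 + 2 + 1, so σ^175 ≡ 340·34·255·493·289·612 ≡ 442 (mod 629)
442 = H(m), so the signature checks out.

yes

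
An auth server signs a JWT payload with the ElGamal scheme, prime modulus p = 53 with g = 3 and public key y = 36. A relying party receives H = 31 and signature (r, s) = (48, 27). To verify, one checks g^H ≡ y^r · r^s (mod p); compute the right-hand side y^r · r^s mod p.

22

36^48 mod 53 = 15
48^27 mod 53 = 5
y^r · r^s ≡ 15·5 = 75 ≡ 22 (mod 53)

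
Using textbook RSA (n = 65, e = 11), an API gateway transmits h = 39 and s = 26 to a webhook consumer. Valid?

no

s^2 ≡ 26^2 = 676 ≡ 26
s^4 ≡ 26^2 = 676 ≡ 26
s^8 ≡ 26^2 = 676 ≡ 26
11 = 8 + 2 + 1, so s^11 ≡ 26·26·26 ≡ 26 (mod 65)
The recovered value 26 does not match the digest 39.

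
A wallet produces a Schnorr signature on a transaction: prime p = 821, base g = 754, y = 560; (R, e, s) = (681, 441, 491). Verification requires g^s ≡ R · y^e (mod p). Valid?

g^s mod p:
754^2 = 568516 ≡ 384
754^4 ≡ 384^2 = 147456 ≡ 497
754^8 ≡ 497^2 = 247009 ≡ 709
754^16 ≡ 709^2 = 502681 ≡ 229
754^32 ≡ 229^2 = 52441 ≡ 718
754^64 ≡ 718^2 = 515524 ≡ 757
754^128 ≡ 757^2 = 573049 ≡ 812
754^256 ≡ 812^2 = 659344 ≡ 81
491 = 256 + 128 + 64 + 32 + 8 + 2 + 1, so 754^491 ≡ 81·812·757·718·709·384·754 ≡ 36 (mod 821)
R · y^e mod p:
560^2 = 313600 ≡ 799
560^4 ≡ 799^2 = 638401 ≡ 484
560^8 ≡ 484^2 = 234256 ≡ 271
560^16 ≡ 271^2 = 73441 ≡ 372
560^32 ≡ 372^2 = 138384 ≡ 456
560^64 ≡ 456^2 = 207936 ≡ 223
560^128 ≡ 223^2 = 49729 ≡ 469
560^256 ≡ 469^2 = 219961 ≡ 754
441 = 256 + 128 + 32 + 16 + 8 + 1, so 560^441 ≡ 754·469·456·372·271·560 ≡ 36 (mod 821)
681·36 = 24516 ≡ 707 (mod 821)
36 ≠ 707; the check fails.

no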